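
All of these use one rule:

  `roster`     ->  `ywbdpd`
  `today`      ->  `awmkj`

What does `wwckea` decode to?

In roster: r→y is +7, o→w is +8, s→b is +9, t→d is +10 — the shift increases by 1 each position. Letter i (0-indexed) is shifted by i+7, so successive shifts are 7, 8, 9, ….
Undoing it on wwckea: w−7=p, w−8=o, c−9=t, k−10=a, e−11=t, a−12=o.

potato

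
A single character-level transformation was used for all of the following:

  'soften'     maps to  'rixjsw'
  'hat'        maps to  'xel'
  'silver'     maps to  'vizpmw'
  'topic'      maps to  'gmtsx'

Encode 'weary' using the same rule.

The word is reversed, then every letter is shifted forward by 4.
On weary: reverse → yraew; then shift: y+4=c, r+4=v, a+4=e, e+4=i, w+4=a.

cveia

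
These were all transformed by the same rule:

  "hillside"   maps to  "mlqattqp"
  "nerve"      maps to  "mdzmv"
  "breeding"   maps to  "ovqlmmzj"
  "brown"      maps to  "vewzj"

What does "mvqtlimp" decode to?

Two steps: reverse the string, then apply a Caesar shift of +8.
Reversing it on mvqtlimp: shift back: m−8=e, v−8=n, q−8=i, t−8=l, l−8=d, i−8=a, m−8=e, p−8=h → enildaeh; then reverse → headline.

headline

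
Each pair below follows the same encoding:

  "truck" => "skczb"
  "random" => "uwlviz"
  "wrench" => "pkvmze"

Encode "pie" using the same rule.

The output letters match the input read backwards, each shifted +8: truck reversed is kcurt. The word is reversed, then every letter is shifted forward by 8.
On pie: reverse → eip; then shift: e+8=m, i+8=q, p+8=x.

mqx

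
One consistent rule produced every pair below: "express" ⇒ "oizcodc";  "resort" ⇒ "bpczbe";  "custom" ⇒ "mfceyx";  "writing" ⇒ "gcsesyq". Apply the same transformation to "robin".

It's a Vigenère-style cipher with numeric key [10,11]: position i shifts by key[i mod 2].
For robin: r+10=b, o+11=z, b+10=l, i+11=t, n+10=x.

bzltx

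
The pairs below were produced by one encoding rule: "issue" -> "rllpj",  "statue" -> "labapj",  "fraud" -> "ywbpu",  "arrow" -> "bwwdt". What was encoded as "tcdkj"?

whole

i(8)→r(17) and s(18)→l(11) fit y≡15x+1 (mod 26); the inverse of 15 mod 26 is 7. Each letter's alphabet position (a=0..z=25) is mapped through 15·x+1 mod 26 — an affine cipher.
Undoing it on tcdkj: t(19)→7·(19−1)≡22=w; c(2)→7·(2−1)≡7=h; d(3)→7·(3−1)≡14=o; k(10)→7·(10−1)≡11=l; j(9)→7·(9−1)≡4=e (all mod 26).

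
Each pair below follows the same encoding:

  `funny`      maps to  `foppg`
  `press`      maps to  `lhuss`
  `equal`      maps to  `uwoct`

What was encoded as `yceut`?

f(5)→f(5) and u(20)→o(14) fit y≡11x+2 (mod 26); the inverse of 11 mod 26 is 19. This is an affine cipher: with a=0,…,z=25, each position x becomes (11x+2) mod 26.
Undoing it on yceut: y(24)→19·(24−2)≡2=c; c(2)→19·(2−2)≡0=a; e(4)→19·(4−2)≡12=m; u(20)→19·(20−2)≡4=e; t(19)→19·(19−2)≡11=l (all mod 26).

camel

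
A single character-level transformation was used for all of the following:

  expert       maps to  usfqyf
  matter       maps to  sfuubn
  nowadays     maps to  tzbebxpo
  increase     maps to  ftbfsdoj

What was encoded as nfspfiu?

The output letters match the input read backwards, each shifted +1: expert reversed is trepxe. Read the word backwards and shift each letter +1.
Decoding nfspfiu: shift back: n−1=m, f−1=e, s−1=r, p−1=o, f−1=e, i−1=h, u−1=t → meroeht; then reverse → theorem.

theorem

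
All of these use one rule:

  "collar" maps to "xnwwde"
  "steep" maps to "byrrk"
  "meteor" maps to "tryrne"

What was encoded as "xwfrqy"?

client

c(2)→x(23) and o(14)→n(13) fit y≡23x+3 (mod 26); the inverse of 23 mod 26 is 17. This is an affine cipher: with a=0,…,z=25, each position x becomes (23x+3) mod 26.
Undoing it on xwfrqy: x(23)→17·(23−3)≡2=c; w(22)→17·(22−3)≡11=l; f(5)→17·(5−3)≡8=i; r(17)→17·(17−3)≡4=e; q(16)→17·(16−3)≡13=n; y(24)→17·(24−3)≡19=t (all mod 26).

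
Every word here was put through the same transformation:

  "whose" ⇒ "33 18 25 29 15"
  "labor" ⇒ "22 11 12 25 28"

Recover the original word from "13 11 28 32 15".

carve

Letters become their 1-based position plus 10 (so a→11, b→12, …).
Reversing it on 13 11 28 32 15: 13→(13−10)÷1=3=c, 11→(11−10)÷1=1=a, 28→(28−10)÷1=18=r, 32→(32−10)÷1=22=v, 15→(15−10)÷1=5=e.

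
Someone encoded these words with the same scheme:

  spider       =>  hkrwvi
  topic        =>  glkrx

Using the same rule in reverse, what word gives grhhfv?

tissue

This is the alphabet-reversal cipher (Atbash): a becomes z, b becomes y, etc.
Undoing it on grhhfv: g↔t, r↔i, h↔s, h↔s, f↔u, v↔e.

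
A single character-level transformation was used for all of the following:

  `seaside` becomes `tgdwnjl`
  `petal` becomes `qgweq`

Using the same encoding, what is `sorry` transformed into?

tquvd

The shift increases by 1 at each position, starting from +1: 1, 2, 3, ….
On sorry: s+1=t, o+2=q, r+3=u, r+4=v, y+5=d.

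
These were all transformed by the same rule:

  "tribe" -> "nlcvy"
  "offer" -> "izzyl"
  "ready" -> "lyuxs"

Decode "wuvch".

cabin

Each letter is shifted forward by 20 in the alphabet (a Caesar shift of +20).
Reversing it on wuvch: w−20=c, u−20=a, v−20=b, c−20=i, h−20=n.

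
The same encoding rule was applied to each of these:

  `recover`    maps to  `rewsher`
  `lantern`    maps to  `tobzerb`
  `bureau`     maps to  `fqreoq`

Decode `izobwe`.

stance

r(17)→r(17) and e(4)→e(4) fit y≡17x+14 (mod 26); the inverse of 17 mod 26 is 23. Treating letters as 0–25, the rule is x ↦ 17x + 14 (mod 26).
Decoding izobwe: i(8)→23·(8−14)≡18=s; z(25)→23·(25−14)≡19=t; o(14)→23·(14−14)≡0=a; b(1)→23·(1−14)≡13=n; w(22)→23·(22−14)≡2=c; e(4)→23·(4−14)≡4=e (all mod 26).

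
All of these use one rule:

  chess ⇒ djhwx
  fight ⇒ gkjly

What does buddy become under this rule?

cwghd

In chess: c→d is +1, h→j is +2, e→h is +3, s→w is +4 — the shift increases by 1 each position. Letter i (0-indexed) is shifted by i+1, so successive shifts are 1, 2, 3, ….
On buddy: b+1=c, u+2=w, d+3=g, d+4=h, y+5=d.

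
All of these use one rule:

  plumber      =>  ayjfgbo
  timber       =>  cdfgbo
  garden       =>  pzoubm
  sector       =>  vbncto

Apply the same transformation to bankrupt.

p(15)→a(0) and l(11)→y(24) fit y≡7x+25 (mod 26); the inverse of 7 mod 26 is 15. Each letter's alphabet position (a=0..z=25) is mapped through 7·x+25 mod 26 — an affine cipher.
For bankrupt: b(1)→7·1+25≡6=g; a(0)→7·0+25≡25=z; n(13)→7·13+25≡12=m; k(10)→7·10+25≡17=r; r(17)→7·17+25≡14=o; u(20)→7·20+25≡9=j; p(15)→7·15+25≡0=a; t(19)→7·19+25≡2=c (all mod 26).

gzmrojac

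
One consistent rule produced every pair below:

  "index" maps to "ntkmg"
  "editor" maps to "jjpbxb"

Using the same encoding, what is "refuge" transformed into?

wkmcpo

In index: i→n is +5, n→t is +6, d→k is +7, e→m is +8 — the shift increases by 1 each position. The shift increases by 1 at each position, starting from +5: 5, 6, 7, ….
For refuge: r+5=w, e+6=k, f+7=m, u+8=c, g+9=p, e+10=o.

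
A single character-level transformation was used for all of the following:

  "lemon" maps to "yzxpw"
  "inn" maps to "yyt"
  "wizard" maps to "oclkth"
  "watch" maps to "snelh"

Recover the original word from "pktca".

prize

The output letters match the input read backwards, each shifted +11: lemon reversed is nomel. The word is reversed, then every letter is shifted forward by 11.
Undoing it on pktca: shift back: p−11=e, k−11=z, t−11=i, c−11=r, a−11=p → ezirp; then reverse → prize.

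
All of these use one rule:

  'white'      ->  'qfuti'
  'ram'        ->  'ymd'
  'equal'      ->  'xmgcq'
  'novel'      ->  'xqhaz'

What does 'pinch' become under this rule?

tozub

The output letters match the input read backwards, each shifted +12: white reversed is etihw. Two steps: reverse the string, then apply a Caesar shift of +12.
For pinch: reverse → hcnip; then shift: h+12=t, c+12=o, n+12=z, i+12=u, p+12=b.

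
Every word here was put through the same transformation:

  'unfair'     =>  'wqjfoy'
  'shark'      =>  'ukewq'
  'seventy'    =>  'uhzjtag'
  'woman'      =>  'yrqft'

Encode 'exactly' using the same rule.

gaehzsg

The shift increases by 1 at each position, starting from +2: 2, 3, 4, ….
Applying it to exactly: e+2=g, x+3=a, a+4=e, c+5=h, t+6=z, l+7=s, y+8=g.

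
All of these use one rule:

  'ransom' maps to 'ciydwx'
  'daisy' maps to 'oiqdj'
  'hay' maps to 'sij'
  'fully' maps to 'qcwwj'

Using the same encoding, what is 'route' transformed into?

The shift depends on letter class: consonant r→c is +11, but vowel a→i is +8. The rule splits by letter class: vowels +8, consonants +11.
On route: r(cons)+11=c, o(vowel)+8=w, u(vowel)+8=c, t(cons)+11=e, e(vowel)+8=m.

cwcem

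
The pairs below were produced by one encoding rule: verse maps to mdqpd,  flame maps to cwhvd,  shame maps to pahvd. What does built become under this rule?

gnzwo

v(21)→m(12) and e(4)→d(3) fit y≡25x+7 (mod 26); the inverse of 25 mod 26 is 25. Treating letters as 0–25, the rule is x ↦ 25x + 7 (mod 26).
On built: b(1)→25·1+7≡6=g; u(20)→25·20+7≡13=n; i(8)→25·8+7≡25=z; l(11)→25·11+7≡22=w; t(19)→25·19+7≡14=o (all mod 26).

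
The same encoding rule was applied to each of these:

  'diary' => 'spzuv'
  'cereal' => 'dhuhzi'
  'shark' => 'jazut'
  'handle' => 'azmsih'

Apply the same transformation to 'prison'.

qupjbm

d(3)→s(18) and i(8)→p(15) fit y≡15x+25 (mod 26); the inverse of 15 mod 26 is 7. Treating letters as 0–25, the rule is x ↦ 15x + 25 (mod 26).
On prison: p(15)→15·15+25≡16=q; r(17)→15·17+25≡20=u; i(8)→15·8+25≡15=p; s(18)→15·18+25≡9=j; o(14)→15·14+25≡1=b; n(13)→15·13+25≡12=m (all mod 26).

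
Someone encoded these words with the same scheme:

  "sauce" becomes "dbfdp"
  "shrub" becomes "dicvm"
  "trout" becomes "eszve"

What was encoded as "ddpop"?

Shifts by position in sauce: pos 0: s→d (+11), pos 1: a→b (+1), pos 2: u→f (+11), pos 3: c→d (+1) — repeating every 2. The shifts repeat in a cycle of length 2: positions 0,1,… shift by +11, +1, then the pattern repeats.
Reversing it on ddpop: d−11=s, d−1=c, p−11=e, o−1=n, p−11=e.

scene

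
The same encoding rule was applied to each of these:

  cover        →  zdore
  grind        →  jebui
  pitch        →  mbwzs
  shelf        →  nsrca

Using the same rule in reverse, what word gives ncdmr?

c(2)→z(25) and o(14)→d(3) fit y≡9x+7 (mod 26); the inverse of 9 mod 26 is 3. Each letter's alphabet position (a=0..z=25) is mapped through 9·x+7 mod 26 — an affine cipher.
Reversing it on ncdmr: n(13)→3·(13−7)≡18=s; c(2)→3·(2−7)≡11=l; d(3)→3·(3−7)≡14=o; m(12)→3·(12−7)≡15=p; r(17)→3·(17−7)≡4=e (all mod 26).

slope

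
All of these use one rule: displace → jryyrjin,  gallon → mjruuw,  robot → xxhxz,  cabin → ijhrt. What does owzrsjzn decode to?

The shifts repeat in a cycle of length 2: positions 0,1,… shift by +6, +9, then the pattern repeats.
Decoding owzrsjzn: o−6=i, w−9=n, z−6=t, r−9=i, s−6=m, j−9=a, z−6=t, n−9=e.

intimate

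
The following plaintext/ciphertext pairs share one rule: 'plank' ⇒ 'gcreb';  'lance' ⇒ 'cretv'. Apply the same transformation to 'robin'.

Compare letters: p→g is +17, l→c is +17, a→r is +17 — a constant shift. Each letter is shifted forward by 17 in the alphabet (a Caesar shift of +17).
Applying it to robin: r+17=i, o+17=f, b+17=s, i+17=z, n+17=e.

ifsze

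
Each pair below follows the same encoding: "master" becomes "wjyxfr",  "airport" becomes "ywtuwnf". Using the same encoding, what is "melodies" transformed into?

The output letters match the input read backwards, each shifted +5: master reversed is retsam. The word is reversed, then every letter is shifted forward by 5.
On melodies: reverse → seidolem; then shift: s+5=x, e+5=j, i+5=n, d+5=i, o+5=t, l+5=q, e+5=j, m+5=r.

xjnitqjr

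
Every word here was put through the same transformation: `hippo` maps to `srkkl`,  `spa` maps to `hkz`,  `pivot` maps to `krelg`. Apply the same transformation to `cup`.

Each pair mirrors across the alphabet (h↔s, i↔r, p↔k): positions sum to 25. Letters are reflected about the middle of the alphabet (position → 25−position): Atbash.
On cup: c↔x, u↔f, p↔k.

xfk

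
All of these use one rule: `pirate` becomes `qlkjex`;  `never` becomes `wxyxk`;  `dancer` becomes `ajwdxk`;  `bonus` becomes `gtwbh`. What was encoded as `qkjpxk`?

prayer

Each letter's alphabet position (a=0..z=25) is mapped through 23·x+9 mod 26 — an affine cipher.
Undoing it on qkjpxk: q(16)→17·(16−9)≡15=p; k(10)→17·(10−9)≡17=r; j(9)→17·(9−9)≡0=a; p(15)→17·(15−9)≡24=y; x(23)→17·(23−9)≡4=e; k(10)→17·(10−9)≡17=r (all mod 26).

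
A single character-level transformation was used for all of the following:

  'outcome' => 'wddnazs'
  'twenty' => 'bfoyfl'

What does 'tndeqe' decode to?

The shift increases by 1 at each position, starting from +8: 8, 9, 10, ….
Decoding tndeqe: t−8=l, n−9=e, d−10=t, e−11=t, q−12=e, e−13=r.

letter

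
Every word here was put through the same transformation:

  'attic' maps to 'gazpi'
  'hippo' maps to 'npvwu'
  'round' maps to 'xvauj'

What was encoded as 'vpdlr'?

pixel

Shifts by position in attic: pos 0: a→g (+6), pos 1: t→a (+7), pos 2: t→z (+6), pos 3: i→p (+7) — repeating every 2. The shifts repeat in a cycle of length 2: positions 0,1,… shift by +6, +7, then the pattern repeats.
Undoing it on vpdlr: v−6=p, p−7=i, d−6=x, l−7=e, r−6=l.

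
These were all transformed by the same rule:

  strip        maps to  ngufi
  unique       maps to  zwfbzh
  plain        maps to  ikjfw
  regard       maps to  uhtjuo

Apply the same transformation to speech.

nihhvm

s(18)→n(13) and t(19)→g(6) fit y≡19x+9 (mod 26); the inverse of 19 mod 26 is 11. Each letter's alphabet position (a=0..z=25) is mapped through 19·x+9 mod 26 — an affine cipher.
Applying it to speech: s(18)→19·18+9≡13=n; p(15)→19·15+9≡8=i; e(4)→19·4+9≡7=h; e(4)→19·4+9≡7=h; c(2)→19·2+9≡21=v; h(7)→19·7+9≡12=m (all mod 26).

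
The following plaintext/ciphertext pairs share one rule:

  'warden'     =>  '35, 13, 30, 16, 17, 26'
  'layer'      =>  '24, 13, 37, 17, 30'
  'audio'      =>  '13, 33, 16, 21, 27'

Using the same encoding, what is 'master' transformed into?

w is letter #23 and maps to 35: an offset of 12. Each letter is replaced by its alphabet position (a=1..z=26) + 12.
Applying it to master: m=13→25, a=1→13, s=19→31, t=20→32, e=5→17, r=18→30.

25, 13, 31, 32, 17, 30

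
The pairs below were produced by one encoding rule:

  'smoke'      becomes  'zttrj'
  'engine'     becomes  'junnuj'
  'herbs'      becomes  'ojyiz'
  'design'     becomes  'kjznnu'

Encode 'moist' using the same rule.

ttnza

Two shifts are in play — +5 for a/e/i/o/u, +7 for every other letter.
For moist: m(cons)+7=t, o(vowel)+5=t, i(vowel)+5=n, s(cons)+7=z, t(cons)+7=a.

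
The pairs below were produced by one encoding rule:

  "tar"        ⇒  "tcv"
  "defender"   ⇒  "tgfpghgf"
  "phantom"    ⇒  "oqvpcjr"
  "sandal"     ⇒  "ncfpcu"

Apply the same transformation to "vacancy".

aepcecx

The output letters match the input read backwards, each shifted +2: tar reversed is rat. Read the word backwards and shift each letter +2.
On vacancy: reverse → ycnacav; then shift: y+2=a, c+2=e, n+2=p, a+2=c, c+2=e, a+2=c, v+2=x.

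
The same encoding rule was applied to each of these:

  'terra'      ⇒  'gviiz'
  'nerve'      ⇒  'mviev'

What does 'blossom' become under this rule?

Each pair mirrors across the alphabet (t↔g, e↔v, r↔i): positions sum to 25. This is the alphabet-reversal cipher (Atbash): a becomes z, b becomes y, etc.
Applying it to blossom: b↔y, l↔o, o↔l, s↔h, s↔h, o↔l, m↔n.

yolhhln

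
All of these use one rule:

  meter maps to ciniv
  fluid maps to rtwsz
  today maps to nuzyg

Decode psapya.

m(12)→c(2) and e(4)→i(8) fit y≡9x+24 (mod 26); the inverse of 9 mod 26 is 3. Treating letters as 0–25, the rule is x ↦ 9x + 24 (mod 26).
Reversing it on psapya: p(15)→3·(15−24)≡25=z; s(18)→3·(18−24)≡8=i; a(0)→3·(0−24)≡6=g; p(15)→3·(15−24)≡25=z; y(24)→3·(24−24)≡0=a; a(0)→3·(0−24)≡6=g (all mod 26).

zigzag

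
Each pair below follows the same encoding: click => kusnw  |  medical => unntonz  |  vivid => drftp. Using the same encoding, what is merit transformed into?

unbtf

In click: c→k is +8, l→u is +9, i→s is +10, c→n is +11 — the shift increases by 1 each position. The shift increases by 1 at each position, starting from +8: 8, 9, 10, ….
On merit: m+8=u, e+9=n, r+10=b, i+11=t, t+12=f.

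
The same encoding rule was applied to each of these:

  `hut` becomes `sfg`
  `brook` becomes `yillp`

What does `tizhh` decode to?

Each pair mirrors across the alphabet (h↔s, u↔f, t↔g): positions sum to 25. This is the alphabet-reversal cipher (Atbash): a becomes z, b becomes y, etc.
Undoing it on tizhh: t↔g, i↔r, z↔a, h↔s, h↔s.

grass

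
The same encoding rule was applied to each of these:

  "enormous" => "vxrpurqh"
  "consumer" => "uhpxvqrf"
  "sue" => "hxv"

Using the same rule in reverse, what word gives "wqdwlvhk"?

The output letters match the input read backwards, each shifted +3: enormous reversed is suomrone. Two steps: reverse the string, then apply a Caesar shift of +3.
Decoding wqdwlvhk: shift back: w−3=t, q−3=n, d−3=a, w−3=t, l−3=i, v−3=s, h−3=e, k−3=h → tnatiseh; then reverse → hesitant.

hesitant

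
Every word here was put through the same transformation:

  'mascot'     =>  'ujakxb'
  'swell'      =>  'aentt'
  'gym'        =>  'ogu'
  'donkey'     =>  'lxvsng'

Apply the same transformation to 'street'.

abznnb

The shift depends on letter class: consonant m→u is +8, but vowel a→j is +9. The rule splits by letter class: vowels +9, consonants +8.
On street: s(cons)+8=a, t(cons)+8=b, r(cons)+8=z, e(vowel)+9=n, e(vowel)+9=n, t(cons)+8=b.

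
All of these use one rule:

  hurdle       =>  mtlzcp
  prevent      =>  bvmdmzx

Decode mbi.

ate

Read the word backwards and shift each letter +8.
Reversing it on mbi: shift back: m−8=e, b−8=t, i−8=a → eta; then reverse → ate.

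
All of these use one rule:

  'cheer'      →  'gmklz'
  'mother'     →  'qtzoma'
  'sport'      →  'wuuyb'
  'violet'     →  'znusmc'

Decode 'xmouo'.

thing

Each letter shifts forward by (position + 4), i.e. 4, 5, 6, … — the shift grows by one for each successive letter.
Reversing it on xmouo: x−4=t, m−5=h, o−6=i, u−7=n, o−8=g.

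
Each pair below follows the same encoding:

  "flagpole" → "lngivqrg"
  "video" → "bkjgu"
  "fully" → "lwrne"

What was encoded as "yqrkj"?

solid

Shifts by position in flagpole: pos 0: f→l (+6), pos 1: l→n (+2), pos 2: a→g (+6), pos 3: g→i (+2) — repeating every 2. It's a Vigenère-style cipher with numeric key [6,2]: position i shifts by key[i mod 2].
Reversing it on yqrkj: y−6=s, q−2=o, r−6=l, k−2=i, j−6=d.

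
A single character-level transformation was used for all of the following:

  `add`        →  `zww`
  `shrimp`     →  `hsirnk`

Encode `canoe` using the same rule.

Each letter is replaced by its mirror in the alphabet: a↔z, b↔y, c↔x, and so on (the Atbash cipher).
Applying it to canoe: c↔x, a↔z, n↔m, o↔l, e↔v.

xzmlv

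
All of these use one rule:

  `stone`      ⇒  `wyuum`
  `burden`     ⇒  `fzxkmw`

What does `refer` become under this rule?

vjllz

In stone: s→w is +4, t→y is +5, o→u is +6, n→u is +7 — the shift increases by 1 each position. The shift increases by 1 at each position, starting from +4: 4, 5, 6, ….
For refer: r+4=v, e+5=j, f+6=l, e+7=l, r+8=z.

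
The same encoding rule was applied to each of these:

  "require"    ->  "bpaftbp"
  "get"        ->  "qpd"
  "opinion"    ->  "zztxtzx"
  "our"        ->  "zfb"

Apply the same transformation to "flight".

The rule splits by letter class: vowels +11, consonants +10.
Applying it to flight: f(cons)+10=p, l(cons)+10=v, i(vowel)+11=t, g(cons)+10=q, h(cons)+10=r, t(cons)+10=d.

pvtqrd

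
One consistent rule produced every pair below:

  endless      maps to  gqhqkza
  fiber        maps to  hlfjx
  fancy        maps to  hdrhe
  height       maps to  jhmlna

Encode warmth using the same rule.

In endless: e→g is +2, n→q is +3, d→h is +4, l→q is +5 — the shift increases by 1 each position. The shift increases by 1 at each position, starting from +2: 2, 3, 4, ….
On warmth: w+2=y, a+3=d, r+4=v, m+5=r, t+6=z, h+7=o.

ydvrzo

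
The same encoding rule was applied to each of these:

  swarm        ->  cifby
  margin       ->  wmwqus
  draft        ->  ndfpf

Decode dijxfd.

twenty

Shifts by position in swarm: pos 0: s→c (+10), pos 1: w→i (+12), pos 2: a→f (+5), pos 3: r→b (+10), pos 4: m→y (+12) — repeating every 3. A repeating key of period 3 is used — shifts +10, +12, +5 over and over.
Decoding dijxfd: d−10=t, i−12=w, j−5=e, x−10=n, f−12=t, d−5=y.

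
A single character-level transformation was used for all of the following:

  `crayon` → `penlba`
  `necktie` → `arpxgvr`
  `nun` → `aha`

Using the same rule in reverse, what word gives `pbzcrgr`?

compete

Compare letters: c→p is +13, r→e is +13, a→n is +13 — a constant shift. It's a constant shift of +13 (ROT13).
Undoing it on pbzcrgr: p−13=c, b−13=o, z−13=m, c−13=p, r−13=e, g−13=t, r−13=e.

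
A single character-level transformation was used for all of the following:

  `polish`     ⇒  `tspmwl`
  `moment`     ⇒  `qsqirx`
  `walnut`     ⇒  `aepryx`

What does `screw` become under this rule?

Compare letters: p→t is +4, o→s is +4, l→p is +4 — a constant shift. Every letter moves 4 places later in the alphabet, wrapping around z→a.
For screw: s+4=w, c+4=g, r+4=v, e+4=i, w+4=a.

wgvia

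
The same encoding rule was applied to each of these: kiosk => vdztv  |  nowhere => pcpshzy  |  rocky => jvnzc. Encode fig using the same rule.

rtq

The word is reversed, then every letter is shifted forward by 11.
On fig: reverse → gif; then shift: g+11=r, i+11=t, f+11=q.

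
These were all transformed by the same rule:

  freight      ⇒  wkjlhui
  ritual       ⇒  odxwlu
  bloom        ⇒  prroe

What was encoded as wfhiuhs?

The output letters match the input read backwards, each shifted +3: freight reversed is thgierf. The word is reversed, then every letter is shifted forward by 3.
Decoding wfhiuhs: shift back: w−3=t, f−3=c, h−3=e, i−3=f, u−3=r, h−3=e, s−3=p → tcefrep; then reverse → perfect.

perfect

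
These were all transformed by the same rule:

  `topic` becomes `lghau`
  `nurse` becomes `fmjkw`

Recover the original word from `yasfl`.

giant

Every letter moves 18 places later in the alphabet, wrapping around z→a.
Reversing it on yasfl: y−18=g, a−18=i, s−18=a, f−18=n, l−18=t.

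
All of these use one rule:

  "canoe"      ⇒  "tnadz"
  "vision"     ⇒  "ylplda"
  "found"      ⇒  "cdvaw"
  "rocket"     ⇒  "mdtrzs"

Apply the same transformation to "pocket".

gdtrzs

c(2)→t(19) and a(0)→n(13) fit y≡3x+13 (mod 26); the inverse of 3 mod 26 is 9. Treating letters as 0–25, the rule is x ↦ 3x + 13 (mod 26).
On pocket: p(15)→3·15+13≡6=g; o(14)→3·14+13≡3=d; c(2)→3·2+13≡19=t; k(10)→3·10+13≡17=r; e(4)→3·4+13≡25=z; t(19)→3·19+13≡18=s (all mod 26).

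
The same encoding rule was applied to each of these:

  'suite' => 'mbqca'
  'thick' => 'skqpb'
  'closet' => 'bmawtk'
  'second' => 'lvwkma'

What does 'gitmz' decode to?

Read the word backwards and shift each letter +8.
Undoing it on gitmz: shift back: g−8=y, i−8=a, t−8=l, m−8=e, z−8=r → yaler; then reverse → relay.

relay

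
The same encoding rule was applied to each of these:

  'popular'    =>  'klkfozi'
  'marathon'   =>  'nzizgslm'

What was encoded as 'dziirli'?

warrior

Each pair mirrors across the alphabet (p↔k, o↔l, p↔k): positions sum to 25. This is the alphabet-reversal cipher (Atbash): a becomes z, b becomes y, etc.
Reversing it on dziirli: d↔w, z↔a, i↔r, i↔r, r↔i, l↔o, i↔r.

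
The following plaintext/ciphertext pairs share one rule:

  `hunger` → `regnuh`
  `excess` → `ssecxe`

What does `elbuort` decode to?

trouble

The output letters match the input read backwards: hunger reversed is regnuh. The word is simply reversed.
Decoding elbuort: then reverse → trouble.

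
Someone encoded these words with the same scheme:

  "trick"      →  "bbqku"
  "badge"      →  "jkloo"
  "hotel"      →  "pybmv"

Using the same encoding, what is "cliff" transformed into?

A repeating key of period 3 is used — shifts +8, +10, +8 over and over.
On cliff: c+8=k, l+10=v, i+8=q, f+8=n, f+10=p.

kvqnp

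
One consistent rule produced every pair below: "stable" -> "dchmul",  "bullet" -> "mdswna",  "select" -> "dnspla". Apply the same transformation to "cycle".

nhjwn

A repeating key of period 3 is used — shifts +11, +9, +7 over and over.
Applying it to cycle: c+11=n, y+9=h, c+7=j, l+11=w, e+9=n.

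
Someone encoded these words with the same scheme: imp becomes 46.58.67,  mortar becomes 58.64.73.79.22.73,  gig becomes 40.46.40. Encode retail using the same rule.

73.34.79.22.46.55

i(#9)→46 and m(#13)→58: differences scale by 3, so n = 3·pos + 19. Each letter becomes 3×(its alphabet position, a=1..z=26) + 19.
Applying it to retail: r=18→73, e=5→34, t=20→79, a=1→22, i=9→46, l=12→55.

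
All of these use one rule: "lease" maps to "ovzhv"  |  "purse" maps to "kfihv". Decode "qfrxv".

juice

Each pair mirrors across the alphabet (l↔o, e↔v, a↔z): positions sum to 25. Each letter is replaced by its mirror in the alphabet: a↔z, b↔y, c↔x, and so on (the Atbash cipher).
Decoding qfrxv: q↔j, f↔u, r↔i, x↔c, v↔e.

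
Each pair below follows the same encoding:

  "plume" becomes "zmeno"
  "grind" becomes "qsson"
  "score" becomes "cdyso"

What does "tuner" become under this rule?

It's a Vigenère-style cipher with numeric key [10,1]: position i shifts by key[i mod 2].
On tuner: t+10=d, u+1=v, n+10=x, e+1=f, r+10=b.

dvxfb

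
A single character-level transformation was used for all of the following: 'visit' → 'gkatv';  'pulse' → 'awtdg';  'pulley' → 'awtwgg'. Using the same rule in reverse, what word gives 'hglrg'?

Shifts by position in visit: pos 0: v→g (+11), pos 1: i→k (+2), pos 2: s→a (+8), pos 3: i→t (+11), pos 4: t→v (+2) — repeating every 3. A repeating key of period 3 is used — shifts +11, +2, +8 over and over.
Undoing it on hglrg: h−11=w, g−2=e, l−8=d, r−11=g, g−2=e.

wedge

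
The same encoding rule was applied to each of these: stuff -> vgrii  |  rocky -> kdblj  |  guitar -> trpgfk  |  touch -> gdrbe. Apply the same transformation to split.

vowpg

s(18)→v(21) and t(19)→g(6) fit y≡11x+5 (mod 26); the inverse of 11 mod 26 is 19. This is an affine cipher: with a=0,…,z=25, each position x becomes (11x+5) mod 26.
For split: s(18)→11·18+5≡21=v; p(15)→11·15+5≡14=o; l(11)→11·11+5≡22=w; i(8)→11·8+5≡15=p; t(19)→11·19+5≡6=g (all mod 26).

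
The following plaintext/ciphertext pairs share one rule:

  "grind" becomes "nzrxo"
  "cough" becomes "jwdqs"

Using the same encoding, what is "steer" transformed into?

zbnoc

The shift increases by 1 at each position, starting from +7: 7, 8, 9, ….
For steer: s+7=z, t+8=b, e+9=n, e+10=o, r+11=c.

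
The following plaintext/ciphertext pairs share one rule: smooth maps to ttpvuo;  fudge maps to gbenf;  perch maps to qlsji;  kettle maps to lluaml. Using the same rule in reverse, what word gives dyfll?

Shifts by position in smooth: pos 0: s→t (+1), pos 1: m→t (+7), pos 2: o→p (+1), pos 3: o→v (+7) — repeating every 2. It's a Vigenère-style cipher with numeric key [1,7]: position i shifts by key[i mod 2].
Decoding dyfll: d−1=c, y−7=r, f−1=e, l−7=e, l−1=k.

creek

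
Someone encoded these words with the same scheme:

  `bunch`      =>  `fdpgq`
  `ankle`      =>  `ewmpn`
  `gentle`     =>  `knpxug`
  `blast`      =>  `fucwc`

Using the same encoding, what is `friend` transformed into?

jakiwf

Shifts by position in bunch: pos 0: b→f (+4), pos 1: u→d (+9), pos 2: n→p (+2), pos 3: c→g (+4), pos 4: h→q (+9) — repeating every 3. It's a Vigenère-style cipher with numeric key [4,9,2]: position i shifts by key[i mod 3].
For friend: f+4=j, r+9=a, i+2=k, e+4=i, n+9=w, d+2=f.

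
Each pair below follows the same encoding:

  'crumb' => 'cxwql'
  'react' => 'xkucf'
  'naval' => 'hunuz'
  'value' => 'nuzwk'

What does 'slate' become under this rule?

c(2)→c(2) and r(17)→x(23) fit y≡17x+20 (mod 26); the inverse of 17 mod 26 is 23. Each letter's alphabet position (a=0..z=25) is mapped through 17·x+20 mod 26 — an affine cipher.
Applying it to slate: s(18)→17·18+20≡14=o; l(11)→17·11+20≡25=z; a(0)→17·0+20≡20=u; t(19)→17·19+20≡5=f; e(4)→17·4+20≡10=k (all mod 26).

ozufk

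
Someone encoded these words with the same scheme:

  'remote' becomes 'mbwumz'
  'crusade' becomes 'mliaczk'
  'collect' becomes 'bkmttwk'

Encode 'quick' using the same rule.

The output letters match the input read backwards, each shifted +8: remote reversed is etomer. Read the word backwards and shift each letter +8.
Applying it to quick: reverse → kciuq; then shift: k+8=s, c+8=k, i+8=q, u+8=c, q+8=y.

skqcy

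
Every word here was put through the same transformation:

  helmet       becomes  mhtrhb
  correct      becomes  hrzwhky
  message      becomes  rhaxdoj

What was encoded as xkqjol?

shield

Shifts by position in helmet: pos 0: h→m (+5), pos 1: e→h (+3), pos 2: l→t (+8), pos 3: m→r (+5), pos 4: e→h (+3), pos 5: t→b (+8) — repeating every 3. It's a Vigenère-style cipher with numeric key [5,3,8]: position i shifts by key[i mod 3].
Decoding xkqjol: x−5=s, k−3=h, q−8=i, j−5=e, o−3=l, l−8=d.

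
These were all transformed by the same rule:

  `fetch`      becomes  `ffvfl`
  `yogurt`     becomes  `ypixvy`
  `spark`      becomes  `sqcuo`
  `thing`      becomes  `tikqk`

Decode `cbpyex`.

canvas

In fetch: f→f is +0, e→f is +1, t→v is +2, c→f is +3 — the shift increases by 1 each position. Letter i (0-indexed) is shifted by i+0, so successive shifts are 0, 1, 2, ….
Undoing it on cbpyex: c−0=c, b−1=a, p−2=n, y−3=v, e−4=a, x−5=s.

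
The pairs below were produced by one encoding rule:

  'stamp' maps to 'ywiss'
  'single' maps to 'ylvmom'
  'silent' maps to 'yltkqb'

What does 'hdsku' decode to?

baker

Shifts by position in stamp: pos 0: s→y (+6), pos 1: t→w (+3), pos 2: a→i (+8), pos 3: m→s (+6), pos 4: p→s (+3) — repeating every 3. The shifts repeat in a cycle of length 3: positions 0,1,… shift by +6, +3, +8, then the pattern repeats.
Decoding hdsku: h−6=b, d−3=a, s−8=k, k−6=e, u−3=r.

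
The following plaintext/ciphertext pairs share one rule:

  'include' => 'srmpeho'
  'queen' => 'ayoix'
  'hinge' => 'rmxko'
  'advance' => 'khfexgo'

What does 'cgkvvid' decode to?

scarlet

Shifts by position in include: pos 0: i→s (+10), pos 1: n→r (+4), pos 2: c→m (+10), pos 3: l→p (+4) — repeating every 2. It's a Vigenère-style cipher with numeric key [10,4]: position i shifts by key[i mod 2].
Undoing it on cgkvvid: c−10=s, g−4=c, k−10=a, v−4=r, v−10=l, i−4=e, d−10=t.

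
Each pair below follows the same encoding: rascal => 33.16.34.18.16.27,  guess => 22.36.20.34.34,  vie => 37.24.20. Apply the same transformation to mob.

28.30.17

r is letter #18 and maps to 33: an offset of 15. Each letter is replaced by its alphabet position (a=1..z=26) + 15.
On mob: m=13→28, o=15→30, b=2→17.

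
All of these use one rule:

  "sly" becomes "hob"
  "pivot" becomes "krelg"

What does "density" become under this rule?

wvmhrgb

Each pair mirrors across the alphabet (s↔h, l↔o, y↔b): positions sum to 25. Each letter is replaced by its mirror in the alphabet: a↔z, b↔y, c↔x, and so on (the Atbash cipher).
For density: d↔w, e↔v, n↔m, s↔h, i↔r, t↔g, y↔b.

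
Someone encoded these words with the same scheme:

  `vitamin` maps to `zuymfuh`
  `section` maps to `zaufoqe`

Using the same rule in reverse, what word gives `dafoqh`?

The output letters match the input read backwards, each shifted +12: vitamin reversed is nimativ. Read the word backwards and shift each letter +12.
Undoing it on dafoqh: shift back: d−12=r, a−12=o, f−12=t, o−12=c, q−12=e, h−12=v → rotcev; then reverse → vector.

vector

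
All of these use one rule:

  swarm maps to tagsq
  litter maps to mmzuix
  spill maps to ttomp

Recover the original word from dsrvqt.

Shifts by position in swarm: pos 0: s→t (+1), pos 1: w→a (+4), pos 2: a→g (+6), pos 3: r→s (+1), pos 4: m→q (+4) — repeating every 3. It's a Vigenère-style cipher with numeric key [1,4,6]: position i shifts by key[i mod 3].
Decoding dsrvqt: d−1=c, s−4=o, r−6=l, v−1=u, q−4=m, t−6=n.

column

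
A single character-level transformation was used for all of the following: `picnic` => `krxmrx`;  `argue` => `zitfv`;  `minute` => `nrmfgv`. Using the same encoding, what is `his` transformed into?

This is the alphabet-reversal cipher (Atbash): a becomes z, b becomes y, etc.
For his: h↔s, i↔r, s↔h.

srh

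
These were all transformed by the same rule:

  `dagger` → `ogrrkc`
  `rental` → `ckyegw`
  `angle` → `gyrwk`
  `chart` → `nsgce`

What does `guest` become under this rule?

rakde

The shift depends on letter class: consonant d→o is +11, but vowel a→g is +6. Two shifts are in play — +6 for a/e/i/o/u, +11 for every other letter.
Applying it to guest: g(cons)+11=r, u(vowel)+6=a, e(vowel)+6=k, s(cons)+11=d, t(cons)+11=e.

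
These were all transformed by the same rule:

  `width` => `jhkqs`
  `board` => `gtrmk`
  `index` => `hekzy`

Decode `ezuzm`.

never

w(22)→j(9) and i(8)→h(7) fit y≡15x+17 (mod 26); the inverse of 15 mod 26 is 7. Treating letters as 0–25, the rule is x ↦ 15x + 17 (mod 26).
Reversing it on ezuzm: e(4)→7·(4−17)≡13=n; z(25)→7·(25−17)≡4=e; u(20)→7·(20−17)≡21=v; z(25)→7·(25−17)≡4=e; m(12)→7·(12−17)≡17=r (all mod 26).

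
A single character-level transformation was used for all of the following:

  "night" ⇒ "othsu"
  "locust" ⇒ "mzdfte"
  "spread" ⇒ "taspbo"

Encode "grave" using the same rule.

Shifts by position in night: pos 0: n→o (+1), pos 1: i→t (+11), pos 2: g→h (+1), pos 3: h→s (+11) — repeating every 2. It's a Vigenère-style cipher with numeric key [1,11]: position i shifts by key[i mod 2].
For grave: g+1=h, r+11=c, a+1=b, v+11=g, e+1=f.

hcbgf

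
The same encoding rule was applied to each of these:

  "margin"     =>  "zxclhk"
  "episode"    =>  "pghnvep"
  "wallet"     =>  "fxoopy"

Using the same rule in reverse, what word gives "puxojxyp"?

This is an affine cipher: with a=0,…,z=25, each position x becomes (11x+23) mod 26.
Decoding puxojxyp: p(15)→19·(15−23)≡4=e; u(20)→19·(20−23)≡21=v; x(23)→19·(23−23)≡0=a; o(14)→19·(14−23)≡11=l; j(9)→19·(9−23)≡20=u; x(23)→19·(23−23)≡0=a; y(24)→19·(24−23)≡19=t; p(15)→19·(15−23)≡4=e (all mod 26).

evaluate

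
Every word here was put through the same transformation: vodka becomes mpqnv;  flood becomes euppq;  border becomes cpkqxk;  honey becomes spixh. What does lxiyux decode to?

gentle

Treating letters as 0–25, the rule is x ↦ 7x + 21 (mod 26).
Decoding lxiyux: l(11)→15·(11−21)≡6=g; x(23)→15·(23−21)≡4=e; i(8)→15·(8−21)≡13=n; y(24)→15·(24−21)≡19=t; u(20)→15·(20−21)≡11=l; x(23)→15·(23−21)≡4=e (all mod 26).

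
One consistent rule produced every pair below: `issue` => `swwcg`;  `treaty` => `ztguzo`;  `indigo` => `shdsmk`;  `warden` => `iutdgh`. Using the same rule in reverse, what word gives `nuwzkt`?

pastor

i(8)→s(18) and s(18)→w(22) fit y≡3x+20 (mod 26); the inverse of 3 mod 26 is 9. Treating letters as 0–25, the rule is x ↦ 3x + 20 (mod 26).
Undoing it on nuwzkt: n(13)→9·(13−20)≡15=p; u(20)→9·(20−20)≡0=a; w(22)→9·(22−20)≡18=s; z(25)→9·(25−20)≡19=t; k(10)→9·(10−20)≡14=o; t(19)→9·(19−20)≡17=r (all mod 26).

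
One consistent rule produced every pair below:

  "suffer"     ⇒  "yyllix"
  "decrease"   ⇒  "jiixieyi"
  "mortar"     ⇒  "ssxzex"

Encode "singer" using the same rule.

ymtmix

The shift depends on letter class: consonant s→y is +6, but vowel u→y is +4. The rule splits by letter class: vowels +4, consonants +6.
For singer: s(cons)+6=y, i(vowel)+4=m, n(cons)+6=t, g(cons)+6=m, e(vowel)+4=i, r(cons)+6=x.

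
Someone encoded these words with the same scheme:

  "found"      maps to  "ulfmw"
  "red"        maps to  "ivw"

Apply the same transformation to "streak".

Each pair mirrors across the alphabet (f↔u, o↔l, u↔f): positions sum to 25. This is the alphabet-reversal cipher (Atbash): a becomes z, b becomes y, etc.
Applying it to streak: s↔h, t↔g, r↔i, e↔v, a↔z, k↔p.

hgivzp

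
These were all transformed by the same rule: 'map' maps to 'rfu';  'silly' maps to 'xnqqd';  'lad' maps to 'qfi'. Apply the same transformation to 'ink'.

nsp

It's a constant shift of +5 (ROT5).
On ink: i+5=n, n+5=s, k+5=p.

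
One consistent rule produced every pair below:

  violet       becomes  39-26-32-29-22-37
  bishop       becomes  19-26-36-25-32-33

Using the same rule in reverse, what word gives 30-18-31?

v is letter #22 and maps to 39: an offset of 17. The number is (letter's place in the alphabet, a=1) + 17.
Undoing it on 30-18-31: 30→(30−17)÷1=13=m, 18→(18−17)÷1=1=a, 31→(31−17)÷1=14=n.

man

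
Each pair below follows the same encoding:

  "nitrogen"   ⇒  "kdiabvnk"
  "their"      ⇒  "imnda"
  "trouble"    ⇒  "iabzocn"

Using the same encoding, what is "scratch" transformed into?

n(13)→k(10) and i(8)→d(3) fit y≡17x+23 (mod 26); the inverse of 17 mod 26 is 23. Each letter's alphabet position (a=0..z=25) is mapped through 17·x+23 mod 26 — an affine cipher.
Applying it to scratch: s(18)→17·18+23≡17=r; c(2)→17·2+23≡5=f; r(17)→17·17+23≡0=a; a(0)→17·0+23≡23=x; t(19)→17·19+23≡8=i; c(2)→17·2+23≡5=f; h(7)→17·7+23≡12=m (all mod 26).

rfaxifm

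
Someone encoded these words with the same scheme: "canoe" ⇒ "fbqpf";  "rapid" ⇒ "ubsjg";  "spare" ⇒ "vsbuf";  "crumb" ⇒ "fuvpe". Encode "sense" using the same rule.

vfqvf

The shift depends on letter class: consonant c→f is +3, but vowel a→b is +1. Vowels shift forward by 1 and consonants shift forward by 3.
For sense: s(cons)+3=v, e(vowel)+1=f, n(cons)+3=q, s(cons)+3=v, e(vowel)+1=f.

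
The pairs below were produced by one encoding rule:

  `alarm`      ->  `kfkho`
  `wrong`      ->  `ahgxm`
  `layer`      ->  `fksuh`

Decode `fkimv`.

laugh

Each letter's alphabet position (a=0..z=25) is mapped through 9·x+10 mod 26 — an affine cipher.
Reversing it on fkimv: f(5)→3·(5−10)≡11=l; k(10)→3·(10−10)≡0=a; i(8)→3·(8−10)≡20=u; m(12)→3·(12−10)≡6=g; v(21)→3·(21−10)≡7=h (all mod 26).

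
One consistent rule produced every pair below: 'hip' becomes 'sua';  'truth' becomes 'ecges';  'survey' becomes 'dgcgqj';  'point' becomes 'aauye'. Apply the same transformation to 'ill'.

Vowels shift forward by 12 and consonants shift forward by 11.
Applying it to ill: i(vowel)+12=u, l(cons)+11=w, l(cons)+11=w.

uww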